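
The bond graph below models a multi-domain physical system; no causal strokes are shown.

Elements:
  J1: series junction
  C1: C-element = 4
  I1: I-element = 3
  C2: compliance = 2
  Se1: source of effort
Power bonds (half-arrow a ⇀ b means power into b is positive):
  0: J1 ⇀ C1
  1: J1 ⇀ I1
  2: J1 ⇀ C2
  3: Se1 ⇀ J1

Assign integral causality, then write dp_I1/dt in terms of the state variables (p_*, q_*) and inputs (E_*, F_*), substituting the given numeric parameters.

bond 3 stroke at J1  (source Se1 imposes e)
bond 0 stroke at J1  (C1 integral (e out))
bond 1 stroke at I1  (I1: I, integral causality)
bond 2 stroke at J1  (J1: bond 1 brought flow, rest push out)

dp_I1/dt = E_Se1 - q_C1/4 - q_C2/2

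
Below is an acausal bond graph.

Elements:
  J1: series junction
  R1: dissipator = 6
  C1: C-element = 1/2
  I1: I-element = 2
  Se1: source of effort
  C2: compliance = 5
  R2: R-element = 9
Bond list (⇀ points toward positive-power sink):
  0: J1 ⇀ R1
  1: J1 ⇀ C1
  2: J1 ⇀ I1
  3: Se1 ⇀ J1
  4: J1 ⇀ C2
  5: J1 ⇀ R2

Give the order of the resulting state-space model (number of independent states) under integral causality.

#3 stroke→J1  (source Se1 imposes e)
#1 stroke→J1  (C1 integral (e out))
#2 stroke→I1  (I1 outputs flow p/I1)
#0 stroke→J1  (J1 flow already set via bond 2)
#4 stroke→J1  (common-f at J1 fixed by 2)
#5 stroke→J1  (J1 flow already set via bond 2)

3  (C1, C2, I1 all integral)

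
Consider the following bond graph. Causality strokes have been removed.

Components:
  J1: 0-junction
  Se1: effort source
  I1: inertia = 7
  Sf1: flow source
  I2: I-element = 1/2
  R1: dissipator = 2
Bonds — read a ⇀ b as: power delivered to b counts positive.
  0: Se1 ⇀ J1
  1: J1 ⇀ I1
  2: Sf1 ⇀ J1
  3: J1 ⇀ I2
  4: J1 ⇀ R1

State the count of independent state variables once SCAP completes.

2  (I1, I2 all integral)

β0 →J1  (Se1 (Se) sets effort on bond)
β2 →Sf1  (Sf1 fixes flow; stroke at Sf1)
β1 →I1  (J1 effort already set via bond 0)
β3 →I2  (common-e at J1 fixed by 0)
β4 →R1  (J1: bond 0 brought effort, rest push out)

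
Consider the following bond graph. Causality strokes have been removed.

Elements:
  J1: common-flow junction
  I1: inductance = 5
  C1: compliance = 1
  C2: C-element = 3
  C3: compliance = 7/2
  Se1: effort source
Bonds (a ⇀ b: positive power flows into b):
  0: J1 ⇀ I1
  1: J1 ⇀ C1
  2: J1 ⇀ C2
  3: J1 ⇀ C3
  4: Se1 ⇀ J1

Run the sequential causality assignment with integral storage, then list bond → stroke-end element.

b4 stroke→J1  (Se1 (Se) sets effort on bond)
b0 stroke→I1  (I1 integral (f out))
b1 stroke→J1  (J1: bond 0 brought flow, rest push out)
b2 stroke→J1  (J1: bond 0 brought flow, rest push out)
b3 stroke→J1  (J1 flow already set via bond 0)

bond 0 →I1
bond 1 →J1
bond 2 →J1
bond 3 →J1
bond 4 →J1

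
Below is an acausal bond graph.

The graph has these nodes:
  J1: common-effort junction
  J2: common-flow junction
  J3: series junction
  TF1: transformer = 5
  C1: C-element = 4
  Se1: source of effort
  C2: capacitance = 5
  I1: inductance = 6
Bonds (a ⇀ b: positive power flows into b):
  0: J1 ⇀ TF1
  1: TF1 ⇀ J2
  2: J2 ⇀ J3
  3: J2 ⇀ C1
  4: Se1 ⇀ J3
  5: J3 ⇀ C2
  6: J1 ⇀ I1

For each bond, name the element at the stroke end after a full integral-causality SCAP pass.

#4 →J3  (Se1 fixes effort; stroke away)
#3 →J2  (C1: C, integral causality)
#5 →J3  (C2: C, integral causality)
#2 →J2  (only one flow-in slot at J3)
#1 →TF1  (J2 needs exactly one f-in)
#0 →J1  (TF TF1: opposite of bond 1)
#6 →I1  (J1: bond 0 brought effort, rest push out)

β0 →J1
β1 →TF1
β2 →J2
β3 →J2
β4 →J3
β5 →J3
β6 →I1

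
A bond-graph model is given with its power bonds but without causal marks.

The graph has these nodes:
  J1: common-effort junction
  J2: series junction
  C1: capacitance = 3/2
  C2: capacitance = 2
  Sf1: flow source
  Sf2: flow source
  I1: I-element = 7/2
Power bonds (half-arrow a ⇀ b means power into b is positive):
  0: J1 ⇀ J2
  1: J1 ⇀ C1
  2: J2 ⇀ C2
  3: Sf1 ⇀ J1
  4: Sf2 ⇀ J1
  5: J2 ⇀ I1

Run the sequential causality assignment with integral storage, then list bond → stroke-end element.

#0 →J2
#1 →J1
#2 →J2
#3 →Sf1
#4 →Sf2
#5 →I1

#3 |Sf1  (source Sf1 imposes f)
#4 |Sf2  (source Sf2 imposes f)
#1 |J1  (C1 outputs effort q/C1)
#0 |J2  (J1 effort already set via bond 1)
#2 |J2  (C2: C, integral causality)
#5 |I1  (only one flow-in slot at J2)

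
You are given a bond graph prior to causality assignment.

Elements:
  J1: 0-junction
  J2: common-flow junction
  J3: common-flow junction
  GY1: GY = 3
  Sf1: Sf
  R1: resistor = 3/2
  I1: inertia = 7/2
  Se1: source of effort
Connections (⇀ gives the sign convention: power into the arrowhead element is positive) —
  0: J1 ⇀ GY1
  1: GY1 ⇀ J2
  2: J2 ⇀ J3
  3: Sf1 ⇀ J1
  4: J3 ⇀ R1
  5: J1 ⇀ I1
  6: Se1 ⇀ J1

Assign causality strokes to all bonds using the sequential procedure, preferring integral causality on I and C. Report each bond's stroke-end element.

b3 stroke→Sf1  (Sf1 fixes flow; stroke at Sf1)
b6 stroke→J1  (Se1: effort source, stroke at far end)
b0 stroke→GY1  (J1: bond 6 brought effort, rest push out)
b5 stroke→I1  (0-jn J1 has e-setter on 6)
b1 stroke→GY1  (through GY1, causality inverts; strokes same side of GY1)
b2 stroke→J2  (J2: bond 1 brought flow, rest push out)
b4 stroke→J3  (common-f at J3 fixed by 2)

β0 |GY1
β1 |GY1
β2 |J2
β3 |Sf1
β4 |J3
β5 |I1
β6 |J1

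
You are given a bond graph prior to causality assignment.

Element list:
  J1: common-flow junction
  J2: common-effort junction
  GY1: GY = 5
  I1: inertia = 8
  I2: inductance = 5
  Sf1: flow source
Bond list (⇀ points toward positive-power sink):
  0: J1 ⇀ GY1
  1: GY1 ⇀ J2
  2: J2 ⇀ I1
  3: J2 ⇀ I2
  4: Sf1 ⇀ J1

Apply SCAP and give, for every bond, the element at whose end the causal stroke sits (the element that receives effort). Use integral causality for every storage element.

b4 →Sf1  (source Sf1 imposes f)
b0 →J1  (J1: bond 4 brought flow, rest push out)
b1 →J2  (GY GY1: same side as bond 0)
b2 →I1  (J2 effort already set via bond 1)
b3 →I2  (J2 effort already set via bond 1)

b0 |J1
b1 |J2
b2 |I1
b3 |I2
b4 |Sf1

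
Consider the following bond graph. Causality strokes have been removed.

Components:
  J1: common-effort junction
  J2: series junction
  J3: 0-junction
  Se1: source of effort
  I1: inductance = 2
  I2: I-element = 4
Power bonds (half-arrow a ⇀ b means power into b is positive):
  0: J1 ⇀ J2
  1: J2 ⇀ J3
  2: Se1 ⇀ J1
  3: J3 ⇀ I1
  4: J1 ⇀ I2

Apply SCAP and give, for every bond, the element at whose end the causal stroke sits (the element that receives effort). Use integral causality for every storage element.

#2 stroke at J1  (source Se1 imposes e)
#0 stroke at J2  (common-e at J1 fixed by 2)
#4 stroke at I2  (0-jn J1 has e-setter on 2)
#1 stroke at J3  (only one flow-in slot at J2)
#3 stroke at I1  (J3: bond 1 brought effort, rest push out)

#0 →J2
#1 →J3
#2 →J1
#3 →I1
#4 →I2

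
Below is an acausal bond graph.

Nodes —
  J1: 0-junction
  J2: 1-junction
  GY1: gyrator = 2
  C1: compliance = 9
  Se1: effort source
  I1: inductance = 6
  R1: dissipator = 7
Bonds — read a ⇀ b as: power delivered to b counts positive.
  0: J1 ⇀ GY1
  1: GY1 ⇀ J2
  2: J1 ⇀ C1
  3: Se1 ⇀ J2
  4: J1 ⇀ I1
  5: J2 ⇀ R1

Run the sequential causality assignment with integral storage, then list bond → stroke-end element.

bond 0 stroke→GY1
bond 1 stroke→GY1
bond 2 stroke→J1
bond 3 stroke→J2
bond 4 stroke→I1
bond 5 stroke→J2

#3 stroke at J2  (Se1: effort source, stroke at far end)
#2 stroke at J1  (C1: C, integral causality)
#0 stroke at GY1  (0-jn J1 has e-setter on 2)
#4 stroke at I1  (0-jn J1 has e-setter on 2)
#1 stroke at GY1  (GY1 both-in/both-out from 0)
#5 stroke at J2  (common-f at J2 fixed by 1)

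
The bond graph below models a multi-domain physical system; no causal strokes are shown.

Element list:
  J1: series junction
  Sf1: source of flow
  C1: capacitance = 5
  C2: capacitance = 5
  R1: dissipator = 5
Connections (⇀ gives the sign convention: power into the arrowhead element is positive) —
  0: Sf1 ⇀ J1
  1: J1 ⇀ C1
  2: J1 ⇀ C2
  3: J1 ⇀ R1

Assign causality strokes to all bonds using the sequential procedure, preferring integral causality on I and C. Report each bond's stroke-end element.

#0 stroke at Sf1  (Sf1 fixes flow; stroke at Sf1)
#1 stroke at J1  (common-f at J1 fixed by 0)
#2 stroke at J1  (1-jn J1 has f-setter on 0)
#3 stroke at J1  (J1 flow already set via bond 0)

#0 stroke→Sf1
#1 stroke→J1
#2 stroke→J1
#3 stroke→J1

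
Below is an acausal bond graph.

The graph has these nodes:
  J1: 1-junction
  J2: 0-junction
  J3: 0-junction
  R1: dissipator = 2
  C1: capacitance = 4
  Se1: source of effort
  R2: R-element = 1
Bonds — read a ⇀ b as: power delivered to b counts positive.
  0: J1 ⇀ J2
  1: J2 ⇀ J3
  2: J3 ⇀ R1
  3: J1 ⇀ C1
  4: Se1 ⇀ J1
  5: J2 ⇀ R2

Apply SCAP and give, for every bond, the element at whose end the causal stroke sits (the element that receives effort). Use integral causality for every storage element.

bond 4 stroke→J1  (Se1: effort source, stroke at far end)
bond 3 stroke→J1  (C1: C, integral causality)
bond 0 stroke→J2  (J1: last free bond brings flow in)
bond 1 stroke→J3  (J2: bond 0 brought effort, rest push out)
bond 5 stroke→R2  (common-e at J2 fixed by 0)
bond 2 stroke→R1  (0-jn J3 has e-setter on 1)

bond 0 |J2
bond 1 |J3
bond 2 |R1
bond 3 |J1
bond 4 |J1
bond 5 |R2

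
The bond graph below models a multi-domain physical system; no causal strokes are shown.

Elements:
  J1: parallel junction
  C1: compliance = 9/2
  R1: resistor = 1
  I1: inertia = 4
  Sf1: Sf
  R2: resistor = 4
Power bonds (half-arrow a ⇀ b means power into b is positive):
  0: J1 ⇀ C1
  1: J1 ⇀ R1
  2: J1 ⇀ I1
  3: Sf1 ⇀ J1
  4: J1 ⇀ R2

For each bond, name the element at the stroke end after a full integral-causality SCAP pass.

#3 →Sf1  (source Sf1 imposes f)
#0 →J1  (C1 outputs effort q/C1)
#1 →R1  (J1: bond 0 brought effort, rest push out)
#2 →I1  (J1: bond 0 brought effort, rest push out)
#4 →R2  (common-e at J1 fixed by 0)

bond 0 stroke at J1
bond 1 stroke at R1
bond 2 stroke at I1
bond 3 stroke at Sf1
bond 4 stroke at R2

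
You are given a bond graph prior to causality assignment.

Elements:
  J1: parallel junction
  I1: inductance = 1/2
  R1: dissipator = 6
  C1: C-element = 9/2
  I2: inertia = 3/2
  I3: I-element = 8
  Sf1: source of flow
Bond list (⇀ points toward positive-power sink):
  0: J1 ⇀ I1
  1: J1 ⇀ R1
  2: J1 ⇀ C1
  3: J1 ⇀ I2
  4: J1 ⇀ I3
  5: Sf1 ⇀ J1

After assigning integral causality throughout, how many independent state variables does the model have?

4  (C1, I1, I2, I3 all integral)

b5 |Sf1  (Sf1 fixes flow; stroke at Sf1)
b0 |I1  (I1: I, integral causality)
b2 |J1  (C1: C, integral causality)
b1 |R1  (J1 effort already set via bond 2)
b3 |I2  (J1 effort already set via bond 2)
b4 |I3  (J1 effort already set via bond 2)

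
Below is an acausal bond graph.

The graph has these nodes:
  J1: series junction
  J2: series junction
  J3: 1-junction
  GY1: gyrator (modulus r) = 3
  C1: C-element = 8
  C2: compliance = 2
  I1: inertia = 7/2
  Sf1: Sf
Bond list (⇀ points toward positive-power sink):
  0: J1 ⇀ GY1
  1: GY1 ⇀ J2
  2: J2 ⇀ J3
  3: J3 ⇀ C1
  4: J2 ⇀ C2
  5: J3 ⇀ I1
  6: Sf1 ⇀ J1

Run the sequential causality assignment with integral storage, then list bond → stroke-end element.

β0 |J1
β1 |J2
β2 |J3
β3 |J3
β4 |J2
β5 |I1
β6 |Sf1

β6 stroke→Sf1  (Sf1: flow source, stroke at near end)
β0 stroke→J1  (1-jn J1 has f-setter on 6)
β1 stroke→J2  (GY1 both-in/both-out from 0)
β3 stroke→J3  (C1 outputs effort q/C1)
β4 stroke→J2  (prefer integral on C2)
β2 stroke→J3  (J2: last free bond brings flow in)
β5 stroke→I1  (J3: last free bond brings flow in)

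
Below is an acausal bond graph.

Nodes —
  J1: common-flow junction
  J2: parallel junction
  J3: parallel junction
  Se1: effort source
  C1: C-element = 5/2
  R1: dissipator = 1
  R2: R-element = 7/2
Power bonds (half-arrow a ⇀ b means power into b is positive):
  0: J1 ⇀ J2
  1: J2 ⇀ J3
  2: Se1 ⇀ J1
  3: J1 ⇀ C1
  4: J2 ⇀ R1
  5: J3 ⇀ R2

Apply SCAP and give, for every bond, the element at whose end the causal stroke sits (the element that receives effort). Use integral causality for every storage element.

β0 |J2
β1 |J3
β2 |J1
β3 |J1
β4 |R1
β5 |R2

β2 →J1  (Se1: effort source, stroke at far end)
β3 →J1  (C1 outputs effort q/C1)
β0 →J2  (closing 1-jn rule on J1)
β1 →J3  (common-e at J2 fixed by 0)
β4 →R1  (J2: bond 0 brought effort, rest push out)
β5 →R2  (common-e at J3 fixed by 1)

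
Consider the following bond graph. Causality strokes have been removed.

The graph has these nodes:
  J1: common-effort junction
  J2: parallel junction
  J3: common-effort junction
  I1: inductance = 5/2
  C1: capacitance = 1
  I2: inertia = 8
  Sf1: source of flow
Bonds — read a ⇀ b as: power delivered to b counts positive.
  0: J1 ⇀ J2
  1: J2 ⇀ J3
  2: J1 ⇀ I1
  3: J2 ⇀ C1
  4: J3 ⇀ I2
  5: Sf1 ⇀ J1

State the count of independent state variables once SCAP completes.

#5 stroke at Sf1  (Sf1 fixes flow; stroke at Sf1)
#2 stroke at I1  (prefer integral on I1)
#0 stroke at J1  (only one effort-in slot at J1)
#3 stroke at J2  (C1: C, integral causality)
#1 stroke at J3  (common-e at J2 fixed by 3)
#4 stroke at I2  (common-e at J3 fixed by 1)

3  (C1, I1, I2 all integral)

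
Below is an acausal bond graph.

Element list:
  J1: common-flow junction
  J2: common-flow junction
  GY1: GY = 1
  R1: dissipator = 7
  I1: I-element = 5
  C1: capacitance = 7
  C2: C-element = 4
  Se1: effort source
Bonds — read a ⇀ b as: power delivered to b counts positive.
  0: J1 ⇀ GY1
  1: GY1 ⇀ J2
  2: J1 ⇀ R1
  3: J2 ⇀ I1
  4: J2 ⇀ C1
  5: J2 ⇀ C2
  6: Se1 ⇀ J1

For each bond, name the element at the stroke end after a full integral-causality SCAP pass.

bond 6 stroke→J1  (source Se1 imposes e)
bond 3 stroke→I1  (I1: I, integral causality)
bond 1 stroke→J2  (J2 flow already set via bond 3)
bond 4 stroke→J2  (J2 flow already set via bond 3)
bond 5 stroke→J2  (J2: bond 3 brought flow, rest push out)
bond 0 stroke→J1  (GY1: gyrator matches bond 1)
bond 2 stroke→R1  (J1: last free bond brings flow in)

bond 0 →J1
bond 1 →J2
bond 2 →R1
bond 3 →I1
bond 4 →J2
bond 5 →J2
bond 6 →J1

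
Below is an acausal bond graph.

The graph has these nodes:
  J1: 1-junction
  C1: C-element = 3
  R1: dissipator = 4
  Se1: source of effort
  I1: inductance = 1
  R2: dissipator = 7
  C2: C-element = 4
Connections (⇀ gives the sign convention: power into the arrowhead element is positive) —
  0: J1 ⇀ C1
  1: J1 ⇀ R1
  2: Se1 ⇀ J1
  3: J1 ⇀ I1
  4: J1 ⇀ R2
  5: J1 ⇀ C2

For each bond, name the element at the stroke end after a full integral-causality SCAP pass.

bond 2 |J1  (Se1: effort source, stroke at far end)
bond 0 |J1  (C1 outputs effort q/C1)
bond 3 |I1  (I1: I, integral causality)
bond 1 |J1  (J1 flow already set via bond 3)
bond 4 |J1  (J1: bond 3 brought flow, rest push out)
bond 5 |J1  (J1: bond 3 brought flow, rest push out)

bond 0 →J1
bond 1 →J1
bond 2 →J1
bond 3 →I1
bond 4 →J1
bond 5 →J1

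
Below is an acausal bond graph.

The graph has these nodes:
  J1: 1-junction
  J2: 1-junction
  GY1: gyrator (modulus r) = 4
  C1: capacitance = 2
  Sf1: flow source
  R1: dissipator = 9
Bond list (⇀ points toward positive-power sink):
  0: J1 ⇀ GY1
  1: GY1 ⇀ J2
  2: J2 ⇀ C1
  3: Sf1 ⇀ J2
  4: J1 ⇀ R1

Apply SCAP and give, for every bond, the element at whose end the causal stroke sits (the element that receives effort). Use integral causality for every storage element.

#0 stroke at J1
#1 stroke at J2
#2 stroke at J2
#3 stroke at Sf1
#4 stroke at R1

#3 |Sf1  (source Sf1 imposes f)
#1 |J2  (1-jn J2 has f-setter on 3)
#2 |J2  (1-jn J2 has f-setter on 3)
#0 |J1  (GY GY1: same side as bond 1)
#4 |R1  (J1 needs exactly one f-in)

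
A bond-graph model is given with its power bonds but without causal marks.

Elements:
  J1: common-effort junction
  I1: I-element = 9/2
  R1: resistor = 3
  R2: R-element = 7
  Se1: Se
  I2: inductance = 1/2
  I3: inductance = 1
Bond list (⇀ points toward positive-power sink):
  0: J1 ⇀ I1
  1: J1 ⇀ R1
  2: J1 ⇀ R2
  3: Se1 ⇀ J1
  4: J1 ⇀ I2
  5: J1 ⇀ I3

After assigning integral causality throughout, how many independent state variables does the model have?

3  (I1, I2, I3 all integral)

bond 3 →J1  (Se1 (Se) sets effort on bond)
bond 0 →I1  (J1: bond 3 brought effort, rest push out)
bond 1 →R1  (J1 effort already set via bond 3)
bond 2 →R2  (J1: bond 3 brought effort, rest push out)
bond 4 →I2  (common-e at J1 fixed by 3)
bond 5 →I3  (common-e at J1 fixed by 3)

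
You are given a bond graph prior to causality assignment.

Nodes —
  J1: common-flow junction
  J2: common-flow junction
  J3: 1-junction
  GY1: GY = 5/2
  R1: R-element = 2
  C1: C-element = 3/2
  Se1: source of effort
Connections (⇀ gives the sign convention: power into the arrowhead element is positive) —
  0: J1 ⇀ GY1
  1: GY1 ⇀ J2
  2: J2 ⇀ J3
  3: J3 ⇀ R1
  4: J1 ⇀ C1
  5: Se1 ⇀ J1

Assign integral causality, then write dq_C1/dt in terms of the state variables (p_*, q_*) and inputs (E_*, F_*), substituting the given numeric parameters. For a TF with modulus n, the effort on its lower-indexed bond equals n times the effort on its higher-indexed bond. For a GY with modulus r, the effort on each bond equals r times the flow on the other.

dq_C1/dt = 8*E_Se1/25 - 16*q_C1/75

bond 5 stroke→J1  (source Se1 imposes e)
bond 4 stroke→J1  (C1: C, integral causality)
bond 0 stroke→GY1  (J1 needs exactly one f-in)
bond 1 stroke→GY1  (GY1 both-in/both-out from 0)
bond 2 stroke→J2  (J2: bond 1 brought flow, rest push out)
bond 3 stroke→J3  (common-f at J3 fixed by 2)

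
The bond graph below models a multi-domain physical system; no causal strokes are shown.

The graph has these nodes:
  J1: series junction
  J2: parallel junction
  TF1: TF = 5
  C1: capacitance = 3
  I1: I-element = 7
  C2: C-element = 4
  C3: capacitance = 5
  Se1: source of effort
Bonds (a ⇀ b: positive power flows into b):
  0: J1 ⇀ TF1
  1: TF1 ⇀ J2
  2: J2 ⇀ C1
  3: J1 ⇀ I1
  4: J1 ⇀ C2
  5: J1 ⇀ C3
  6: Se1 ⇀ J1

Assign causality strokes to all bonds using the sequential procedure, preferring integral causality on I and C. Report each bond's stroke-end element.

β6 |J1  (Se1 fixes effort; stroke away)
β2 |J2  (C1: C, integral causality)
β1 |TF1  (common-e at J2 fixed by 2)
β0 |J1  (TF TF1: opposite of bond 1)
β3 |I1  (I1 outputs flow p/I1)
β4 |J1  (1-jn J1 has f-setter on 3)
β5 |J1  (J1 flow already set via bond 3)

β0 →J1
β1 →TF1
β2 →J2
β3 →I1
β4 →J1
β5 →J1
β6 →J1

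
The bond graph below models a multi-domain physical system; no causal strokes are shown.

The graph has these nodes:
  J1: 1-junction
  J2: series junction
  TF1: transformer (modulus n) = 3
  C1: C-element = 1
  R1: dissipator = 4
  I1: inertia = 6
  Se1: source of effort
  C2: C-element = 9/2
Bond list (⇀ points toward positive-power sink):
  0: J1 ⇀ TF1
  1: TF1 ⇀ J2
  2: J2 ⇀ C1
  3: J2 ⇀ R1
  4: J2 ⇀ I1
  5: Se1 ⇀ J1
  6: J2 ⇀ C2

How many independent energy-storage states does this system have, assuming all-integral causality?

3  (C1, C2, I1 all integral)

b5 |J1  (Se1 fixes effort; stroke away)
b0 |TF1  (closing 1-jn rule on J1)
b1 |J2  (TF TF1: opposite of bond 0)
b2 |J2  (prefer integral on C1)
b4 |I1  (prefer integral on I1)
b3 |J2  (common-f at J2 fixed by 4)
b6 |J2  (common-f at J2 fixed by 4)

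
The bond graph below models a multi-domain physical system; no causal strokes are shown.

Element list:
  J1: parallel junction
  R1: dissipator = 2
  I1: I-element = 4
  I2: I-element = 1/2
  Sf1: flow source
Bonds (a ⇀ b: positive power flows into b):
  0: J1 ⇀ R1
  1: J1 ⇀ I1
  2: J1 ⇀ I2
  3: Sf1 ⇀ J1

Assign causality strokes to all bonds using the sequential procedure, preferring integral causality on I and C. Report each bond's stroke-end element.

#3 |Sf1  (Sf1: flow source, stroke at near end)
#1 |I1  (I1 integral (f out))
#2 |I2  (I2: I, integral causality)
#0 |J1  (closing 0-jn rule on J1)

β0 stroke→J1
β1 stroke→I1
β2 stroke→I2
β3 stroke→Sf1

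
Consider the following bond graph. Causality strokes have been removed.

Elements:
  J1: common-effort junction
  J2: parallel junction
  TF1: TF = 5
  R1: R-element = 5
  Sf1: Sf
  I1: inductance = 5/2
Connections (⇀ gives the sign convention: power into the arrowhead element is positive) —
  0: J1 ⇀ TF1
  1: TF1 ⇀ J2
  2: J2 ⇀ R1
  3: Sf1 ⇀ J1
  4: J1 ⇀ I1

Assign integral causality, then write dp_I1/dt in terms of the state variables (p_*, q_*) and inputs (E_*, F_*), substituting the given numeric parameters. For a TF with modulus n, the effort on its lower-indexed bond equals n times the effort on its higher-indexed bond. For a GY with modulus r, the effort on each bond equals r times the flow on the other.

bond 3 |Sf1  (source Sf1 imposes f)
bond 4 |I1  (I1: I, integral causality)
bond 0 |J1  (J1: last free bond brings effort in)
bond 1 |TF1  (through TF1, causality passes straight; one stroke at TF1)
bond 2 |J2  (J2: last free bond brings effort in)

dp_I1/dt = 125*F_Sf1 - 50*p_I1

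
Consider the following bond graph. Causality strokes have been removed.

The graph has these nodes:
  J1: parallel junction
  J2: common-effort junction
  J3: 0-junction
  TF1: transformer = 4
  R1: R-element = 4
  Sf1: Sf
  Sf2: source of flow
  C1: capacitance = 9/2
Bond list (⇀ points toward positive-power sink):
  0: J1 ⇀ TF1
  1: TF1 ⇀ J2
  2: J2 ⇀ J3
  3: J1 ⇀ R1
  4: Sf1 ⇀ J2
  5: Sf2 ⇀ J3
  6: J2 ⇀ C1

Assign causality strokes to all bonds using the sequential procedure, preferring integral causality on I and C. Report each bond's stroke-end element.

β4 →Sf1  (Sf1 fixes flow; stroke at Sf1)
β5 →Sf2  (source Sf2 imposes f)
β2 →J3  (J3: last free bond brings effort in)
β6 →J2  (prefer integral on C1)
β1 →TF1  (J2 effort already set via bond 6)
β0 →J1  (TF1 one-in-one-out from 1)
β3 →R1  (0-jn J1 has e-setter on 0)

#0 stroke at J1
#1 stroke at TF1
#2 stroke at J3
#3 stroke at R1
#4 stroke at Sf1
#5 stroke at Sf2
#6 stroke at J2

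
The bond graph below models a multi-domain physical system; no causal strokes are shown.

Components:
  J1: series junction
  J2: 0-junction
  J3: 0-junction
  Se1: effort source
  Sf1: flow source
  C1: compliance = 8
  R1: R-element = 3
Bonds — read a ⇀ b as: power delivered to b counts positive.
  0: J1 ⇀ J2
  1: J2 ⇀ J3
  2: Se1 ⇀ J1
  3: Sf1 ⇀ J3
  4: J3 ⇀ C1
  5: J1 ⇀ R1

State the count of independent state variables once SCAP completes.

1  (C1 all integral)

β2 →J1  (source Se1 imposes e)
β3 →Sf1  (Sf1: flow source, stroke at near end)
β4 →J3  (C1: C, integral causality)
β1 →J2  (common-e at J3 fixed by 4)
β0 →J1  (0-jn J2 has e-setter on 1)
β5 →R1  (J1: last free bond brings flow in)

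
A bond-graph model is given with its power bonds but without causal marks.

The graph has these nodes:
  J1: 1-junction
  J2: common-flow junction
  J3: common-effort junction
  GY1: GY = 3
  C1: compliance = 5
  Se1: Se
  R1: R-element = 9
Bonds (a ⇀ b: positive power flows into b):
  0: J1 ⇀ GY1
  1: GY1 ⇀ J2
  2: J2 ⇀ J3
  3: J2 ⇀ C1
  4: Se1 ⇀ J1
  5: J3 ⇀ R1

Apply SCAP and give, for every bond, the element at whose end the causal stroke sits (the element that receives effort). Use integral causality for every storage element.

β4 stroke at J1  (Se1: effort source, stroke at far end)
β0 stroke at GY1  (J1 needs exactly one f-in)
β1 stroke at GY1  (GY1: gyrator matches bond 0)
β2 stroke at J2  (J2 flow already set via bond 1)
β3 stroke at J2  (common-f at J2 fixed by 1)
β5 stroke at J3  (closing 0-jn rule on J3)

bond 0 stroke at GY1
bond 1 stroke at GY1
bond 2 stroke at J2
bond 3 stroke at J2
bond 4 stroke at J1
bond 5 stroke at J3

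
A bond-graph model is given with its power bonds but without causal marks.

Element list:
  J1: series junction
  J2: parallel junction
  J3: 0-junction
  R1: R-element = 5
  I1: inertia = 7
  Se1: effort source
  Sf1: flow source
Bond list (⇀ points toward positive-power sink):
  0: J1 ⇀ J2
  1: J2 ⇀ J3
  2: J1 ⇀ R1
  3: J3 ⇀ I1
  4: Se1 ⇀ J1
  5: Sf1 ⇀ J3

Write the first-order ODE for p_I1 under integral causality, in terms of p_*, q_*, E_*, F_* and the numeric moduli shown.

dp_I1/dt = E_Se1 + 5*F_Sf1 - 5*p_I1/7

bond 4 stroke at J1  (Se1: effort source, stroke at far end)
bond 5 stroke at Sf1  (Sf1: flow source, stroke at near end)
bond 3 stroke at I1  (I1 outputs flow p/I1)
bond 1 stroke at J3  (J3: last free bond brings effort in)
bond 0 stroke at J2  (J2 needs exactly one e-in)
bond 2 stroke at J1  (common-f at J1 fixed by 0)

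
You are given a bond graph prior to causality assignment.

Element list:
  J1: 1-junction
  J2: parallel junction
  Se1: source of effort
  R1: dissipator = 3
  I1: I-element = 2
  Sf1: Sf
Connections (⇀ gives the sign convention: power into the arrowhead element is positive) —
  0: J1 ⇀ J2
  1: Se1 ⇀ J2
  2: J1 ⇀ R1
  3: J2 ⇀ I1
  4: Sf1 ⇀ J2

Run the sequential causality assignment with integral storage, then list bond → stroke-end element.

#0 stroke at J1
#1 stroke at J2
#2 stroke at R1
#3 stroke at I1
#4 stroke at Sf1

b1 stroke→J2  (Se1 fixes effort; stroke away)
b4 stroke→Sf1  (Sf1: flow source, stroke at near end)
b0 stroke→J1  (common-e at J2 fixed by 1)
b3 stroke→I1  (J2: bond 1 brought effort, rest push out)
b2 stroke→R1  (J1: last free bond brings flow in)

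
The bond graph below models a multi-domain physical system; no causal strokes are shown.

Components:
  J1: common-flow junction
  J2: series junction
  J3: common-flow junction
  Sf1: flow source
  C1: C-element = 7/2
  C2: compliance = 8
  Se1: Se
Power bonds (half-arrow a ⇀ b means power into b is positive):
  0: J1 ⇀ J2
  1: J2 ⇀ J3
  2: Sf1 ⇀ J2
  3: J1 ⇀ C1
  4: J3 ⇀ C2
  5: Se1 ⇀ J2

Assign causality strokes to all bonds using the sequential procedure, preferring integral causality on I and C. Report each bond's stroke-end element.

β2 stroke→Sf1  (Sf1: flow source, stroke at near end)
β5 stroke→J2  (Se1: effort source, stroke at far end)
β0 stroke→J2  (J2 flow already set via bond 2)
β1 stroke→J2  (J2 flow already set via bond 2)
β4 stroke→J3  (1-jn J3 has f-setter on 1)
β3 stroke→J1  (J1: bond 0 brought flow, rest push out)

b0 stroke→J2
b1 stroke→J2
b2 stroke→Sf1
b3 stroke→J1
b4 stroke→J3
b5 stroke→J2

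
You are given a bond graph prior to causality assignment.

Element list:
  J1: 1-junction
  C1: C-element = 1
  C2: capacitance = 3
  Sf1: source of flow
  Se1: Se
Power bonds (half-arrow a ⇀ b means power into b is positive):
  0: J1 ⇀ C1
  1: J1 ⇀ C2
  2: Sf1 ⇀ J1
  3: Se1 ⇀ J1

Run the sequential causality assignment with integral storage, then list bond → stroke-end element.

b2 |Sf1  (source Sf1 imposes f)
b3 |J1  (source Se1 imposes e)
b0 |J1  (common-f at J1 fixed by 2)
b1 |J1  (J1: bond 2 brought flow, rest push out)

#0 →J1
#1 →J1
#2 →Sf1
#3 →J1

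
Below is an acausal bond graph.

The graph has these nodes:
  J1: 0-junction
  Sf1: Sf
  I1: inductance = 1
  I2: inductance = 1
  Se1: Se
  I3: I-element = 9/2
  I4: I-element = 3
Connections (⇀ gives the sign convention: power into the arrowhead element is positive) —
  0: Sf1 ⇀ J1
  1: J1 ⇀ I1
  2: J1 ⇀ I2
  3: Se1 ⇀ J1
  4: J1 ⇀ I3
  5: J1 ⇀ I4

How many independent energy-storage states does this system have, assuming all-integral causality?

bond 0 |Sf1  (Sf1 fixes flow; stroke at Sf1)
bond 3 |J1  (Se1 fixes effort; stroke away)
bond 1 |I1  (common-e at J1 fixed by 3)
bond 2 |I2  (J1 effort already set via bond 3)
bond 4 |I3  (J1 effort already set via bond 3)
bond 5 |I4  (J1 effort already set via bond 3)

4  (I1, I2, I3, I4 all integral)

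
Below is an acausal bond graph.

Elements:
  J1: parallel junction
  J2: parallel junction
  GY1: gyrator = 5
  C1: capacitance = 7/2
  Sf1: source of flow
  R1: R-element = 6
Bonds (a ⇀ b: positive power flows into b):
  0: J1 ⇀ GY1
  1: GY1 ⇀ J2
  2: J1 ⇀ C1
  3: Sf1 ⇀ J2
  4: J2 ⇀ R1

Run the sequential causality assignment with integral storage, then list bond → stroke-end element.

b3 stroke→Sf1  (Sf1 fixes flow; stroke at Sf1)
b2 stroke→J1  (prefer integral on C1)
b0 stroke→GY1  (J1: bond 2 brought effort, rest push out)
b1 stroke→GY1  (through GY1, causality inverts; strokes same side of GY1)
b4 stroke→J2  (J2 needs exactly one e-in)

bond 0 stroke at GY1
bond 1 stroke at GY1
bond 2 stroke at J1
bond 3 stroke at Sf1
bond 4 stroke at J2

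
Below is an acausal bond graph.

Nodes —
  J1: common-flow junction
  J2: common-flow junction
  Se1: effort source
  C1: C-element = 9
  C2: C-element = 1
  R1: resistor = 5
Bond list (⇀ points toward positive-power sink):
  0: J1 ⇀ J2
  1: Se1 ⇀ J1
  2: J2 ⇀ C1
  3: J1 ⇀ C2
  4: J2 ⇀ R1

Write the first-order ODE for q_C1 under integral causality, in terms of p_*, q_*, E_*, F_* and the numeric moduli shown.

β1 stroke at J1  (source Se1 imposes e)
β2 stroke at J2  (C1 integral (e out))
β3 stroke at J1  (prefer integral on C2)
β0 stroke at J2  (J1 needs exactly one f-in)
β4 stroke at R1  (only one flow-in slot at J2)

dq_C1/dt = E_Se1/5 - q_C1/45 - q_C2/5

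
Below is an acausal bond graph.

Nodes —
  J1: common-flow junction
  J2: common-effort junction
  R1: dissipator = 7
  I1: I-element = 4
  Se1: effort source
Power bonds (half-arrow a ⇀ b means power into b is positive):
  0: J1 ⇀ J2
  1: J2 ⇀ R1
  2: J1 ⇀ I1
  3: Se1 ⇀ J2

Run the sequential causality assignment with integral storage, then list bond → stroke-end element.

β3 stroke→J2  (Se1 (Se) sets effort on bond)
β0 stroke→J1  (J2 effort already set via bond 3)
β1 stroke→R1  (0-jn J2 has e-setter on 3)
β2 stroke→I1  (J1 needs exactly one f-in)

bond 0 stroke→J1
bond 1 stroke→R1
bond 2 stroke→I1
bond 3 stroke→J2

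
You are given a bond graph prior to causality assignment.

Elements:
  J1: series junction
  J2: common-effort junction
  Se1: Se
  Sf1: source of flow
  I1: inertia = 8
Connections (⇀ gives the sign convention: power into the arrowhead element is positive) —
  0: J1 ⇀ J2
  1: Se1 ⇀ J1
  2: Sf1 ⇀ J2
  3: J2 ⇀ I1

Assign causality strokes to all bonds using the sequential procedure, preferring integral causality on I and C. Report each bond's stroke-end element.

bond 0 |J2
bond 1 |J1
bond 2 |Sf1
bond 3 |I1

bond 1 stroke at J1  (source Se1 imposes e)
bond 2 stroke at Sf1  (Sf1 fixes flow; stroke at Sf1)
bond 0 stroke at J2  (J1 needs exactly one f-in)
bond 3 stroke at I1  (common-e at J2 fixed by 0)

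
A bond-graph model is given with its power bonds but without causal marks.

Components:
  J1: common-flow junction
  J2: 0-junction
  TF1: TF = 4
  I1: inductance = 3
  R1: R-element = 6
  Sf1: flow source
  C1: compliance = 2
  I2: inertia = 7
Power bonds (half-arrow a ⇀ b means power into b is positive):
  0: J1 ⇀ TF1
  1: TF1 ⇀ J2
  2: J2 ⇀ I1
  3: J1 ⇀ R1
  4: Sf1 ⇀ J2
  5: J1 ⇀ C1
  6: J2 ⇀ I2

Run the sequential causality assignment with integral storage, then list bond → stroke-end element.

b4 stroke at Sf1  (Sf1 (Sf) sets flow on bond)
b2 stroke at I1  (prefer integral on I1)
b5 stroke at J1  (C1: C, integral causality)
b6 stroke at I2  (I2 outputs flow p/I2)
b1 stroke at J2  (only one effort-in slot at J2)
b0 stroke at TF1  (TF1: transformer flips bond 1)
b3 stroke at J1  (1-jn J1 has f-setter on 0)

#0 stroke→TF1
#1 stroke→J2
#2 stroke→I1
#3 stroke→J1
#4 stroke→Sf1
#5 stroke→J1
#6 stroke→I2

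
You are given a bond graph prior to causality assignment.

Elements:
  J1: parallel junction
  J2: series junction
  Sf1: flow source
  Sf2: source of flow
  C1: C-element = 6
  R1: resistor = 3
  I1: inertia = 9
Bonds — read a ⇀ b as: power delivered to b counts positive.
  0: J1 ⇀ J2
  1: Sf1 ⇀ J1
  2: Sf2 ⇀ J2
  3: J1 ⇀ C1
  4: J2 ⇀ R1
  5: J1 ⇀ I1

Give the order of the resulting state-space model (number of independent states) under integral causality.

2  (C1, I1 all integral)

#1 →Sf1  (Sf1: flow source, stroke at near end)
#2 →Sf2  (Sf2 fixes flow; stroke at Sf2)
#0 →J2  (1-jn J2 has f-setter on 2)
#4 →J2  (1-jn J2 has f-setter on 2)
#3 →J1  (C1 integral (e out))
#5 →I1  (common-e at J1 fixed by 3)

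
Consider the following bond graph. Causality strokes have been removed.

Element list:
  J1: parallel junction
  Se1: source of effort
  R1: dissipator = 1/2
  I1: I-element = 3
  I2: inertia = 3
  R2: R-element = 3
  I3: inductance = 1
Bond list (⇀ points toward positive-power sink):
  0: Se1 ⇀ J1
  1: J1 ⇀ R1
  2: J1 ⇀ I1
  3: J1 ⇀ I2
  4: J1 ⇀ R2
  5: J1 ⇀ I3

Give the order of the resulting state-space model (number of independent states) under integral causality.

3  (I1, I2, I3 all integral)

β0 stroke→J1  (Se1 fixes effort; stroke away)
β1 stroke→R1  (J1 effort already set via bond 0)
β2 stroke→I1  (J1 effort already set via bond 0)
β3 stroke→I2  (common-e at J1 fixed by 0)
β4 stroke→R2  (J1: bond 0 brought effort, rest push out)
β5 stroke→I3  (0-jn J1 has e-setter on 0)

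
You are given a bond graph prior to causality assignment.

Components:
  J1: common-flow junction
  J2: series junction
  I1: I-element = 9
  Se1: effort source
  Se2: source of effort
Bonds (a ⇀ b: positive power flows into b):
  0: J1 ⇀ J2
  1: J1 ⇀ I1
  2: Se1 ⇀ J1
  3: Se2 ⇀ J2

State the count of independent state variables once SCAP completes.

#2 stroke→J1  (Se1: effort source, stroke at far end)
#3 stroke→J2  (Se2 fixes effort; stroke away)
#0 stroke→J1  (J2: last free bond brings flow in)
#1 stroke→I1  (closing 1-jn rule on J1)

1  (I1 all integral)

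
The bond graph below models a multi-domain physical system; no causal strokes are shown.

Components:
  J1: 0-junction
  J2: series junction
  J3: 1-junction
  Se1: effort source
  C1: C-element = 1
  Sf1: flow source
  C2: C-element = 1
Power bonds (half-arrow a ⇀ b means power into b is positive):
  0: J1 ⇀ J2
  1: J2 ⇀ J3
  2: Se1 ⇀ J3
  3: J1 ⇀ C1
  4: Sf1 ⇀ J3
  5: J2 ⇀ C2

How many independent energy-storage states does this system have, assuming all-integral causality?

2  (C1, C2 all integral)

β2 →J3  (Se1 (Se) sets effort on bond)
β4 →Sf1  (Sf1 fixes flow; stroke at Sf1)
β1 →J3  (common-f at J3 fixed by 4)
β0 →J2  (J2 flow already set via bond 1)
β5 →J2  (J2 flow already set via bond 1)
β3 →J1  (J1 needs exactly one e-in)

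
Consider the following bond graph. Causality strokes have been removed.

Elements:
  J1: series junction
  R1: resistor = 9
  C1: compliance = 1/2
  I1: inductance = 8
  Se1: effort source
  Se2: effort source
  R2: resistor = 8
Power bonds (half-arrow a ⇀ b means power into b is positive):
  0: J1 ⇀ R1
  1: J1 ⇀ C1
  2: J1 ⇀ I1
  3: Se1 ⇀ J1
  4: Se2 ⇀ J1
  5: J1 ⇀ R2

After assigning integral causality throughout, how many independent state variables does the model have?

2  (C1, I1 all integral)

bond 3 stroke→J1  (Se1: effort source, stroke at far end)
bond 4 stroke→J1  (Se2: effort source, stroke at far end)
bond 1 stroke→J1  (C1 integral (e out))
bond 2 stroke→I1  (I1: I, integral causality)
bond 0 stroke→J1  (J1: bond 2 brought flow, rest push out)
bond 5 stroke→J1  (common-f at J1 fixed by 2)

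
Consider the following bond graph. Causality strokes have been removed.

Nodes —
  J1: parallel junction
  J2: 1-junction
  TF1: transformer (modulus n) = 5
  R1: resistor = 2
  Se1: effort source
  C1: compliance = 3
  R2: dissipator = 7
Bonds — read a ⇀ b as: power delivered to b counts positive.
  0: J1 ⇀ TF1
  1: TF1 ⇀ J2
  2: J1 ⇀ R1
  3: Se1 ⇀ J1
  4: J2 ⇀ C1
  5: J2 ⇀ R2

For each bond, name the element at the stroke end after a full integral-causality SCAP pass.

b0 stroke→TF1
b1 stroke→J2
b2 stroke→R1
b3 stroke→J1
b4 stroke→J2
b5 stroke→R2

#3 stroke at J1  (Se1 (Se) sets effort on bond)
#0 stroke at TF1  (J1 effort already set via bond 3)
#2 stroke at R1  (common-e at J1 fixed by 3)
#1 stroke at J2  (through TF1, causality passes straight; one stroke at TF1)
#4 stroke at J2  (C1: C, integral causality)
#5 stroke at R2  (J2 needs exactly one f-in)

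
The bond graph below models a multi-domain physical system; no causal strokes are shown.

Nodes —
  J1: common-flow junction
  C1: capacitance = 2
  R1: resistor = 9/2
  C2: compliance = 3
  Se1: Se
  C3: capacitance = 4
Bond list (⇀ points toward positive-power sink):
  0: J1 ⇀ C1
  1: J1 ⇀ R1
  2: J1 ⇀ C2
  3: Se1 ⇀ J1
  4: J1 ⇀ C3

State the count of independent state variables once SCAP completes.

3  (C1, C2, C3 all integral)

β3 →J1  (Se1: effort source, stroke at far end)
β0 →J1  (C1: C, integral causality)
β2 →J1  (C2: C, integral causality)
β4 →J1  (C3 outputs effort q/C3)
β1 →R1  (J1: last free bond brings flow in)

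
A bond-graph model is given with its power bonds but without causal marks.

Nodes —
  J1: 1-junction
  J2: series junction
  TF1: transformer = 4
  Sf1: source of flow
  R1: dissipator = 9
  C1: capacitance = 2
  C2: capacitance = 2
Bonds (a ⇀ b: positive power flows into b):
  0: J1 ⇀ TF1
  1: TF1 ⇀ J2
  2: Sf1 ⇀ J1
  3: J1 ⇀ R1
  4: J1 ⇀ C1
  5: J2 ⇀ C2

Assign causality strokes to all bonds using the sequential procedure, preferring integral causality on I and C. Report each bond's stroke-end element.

b0 |J1
b1 |TF1
b2 |Sf1
b3 |J1
b4 |J1
b5 |J2

β2 →Sf1  (Sf1: flow source, stroke at near end)
β0 →J1  (common-f at J1 fixed by 2)
β3 →J1  (1-jn J1 has f-setter on 2)
β4 →J1  (common-f at J1 fixed by 2)
β1 →TF1  (TF1: transformer flips bond 0)
β5 →J2  (1-jn J2 has f-setter on 1)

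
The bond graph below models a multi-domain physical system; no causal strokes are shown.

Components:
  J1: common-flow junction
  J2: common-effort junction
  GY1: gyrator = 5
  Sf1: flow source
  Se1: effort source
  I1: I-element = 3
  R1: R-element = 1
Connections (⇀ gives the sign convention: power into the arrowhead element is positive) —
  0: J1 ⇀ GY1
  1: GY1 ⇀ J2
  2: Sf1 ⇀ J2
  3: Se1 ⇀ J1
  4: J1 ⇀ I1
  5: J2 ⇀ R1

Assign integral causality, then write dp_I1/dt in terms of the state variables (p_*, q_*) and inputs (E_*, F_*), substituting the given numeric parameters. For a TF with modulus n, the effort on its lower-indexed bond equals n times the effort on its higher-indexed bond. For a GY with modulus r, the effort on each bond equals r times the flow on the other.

β2 →Sf1  (Sf1 (Sf) sets flow on bond)
β3 →J1  (Se1 (Se) sets effort on bond)
β4 →I1  (I1: I, integral causality)
β0 →J1  (J1: bond 4 brought flow, rest push out)
β1 →J2  (GY1: gyrator matches bond 0)
β5 →R1  (J2: bond 1 brought effort, rest push out)

dp_I1/dt = E_Se1 + 5*F_Sf1 - 25*p_I1/3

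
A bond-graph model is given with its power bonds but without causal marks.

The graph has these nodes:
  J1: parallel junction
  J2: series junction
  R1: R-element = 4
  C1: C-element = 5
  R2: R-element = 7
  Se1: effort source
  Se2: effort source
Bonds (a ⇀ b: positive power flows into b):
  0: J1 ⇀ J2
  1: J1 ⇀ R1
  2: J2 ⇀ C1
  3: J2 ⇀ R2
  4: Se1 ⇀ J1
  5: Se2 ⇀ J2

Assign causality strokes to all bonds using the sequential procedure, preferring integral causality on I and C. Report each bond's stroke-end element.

b0 |J2
b1 |R1
b2 |J2
b3 |R2
b4 |J1
b5 |J2

β4 stroke→J1  (Se1: effort source, stroke at far end)
β5 stroke→J2  (Se2: effort source, stroke at far end)
β0 stroke→J2  (J1 effort already set via bond 4)
β1 stroke→R1  (J1 effort already set via bond 4)
β2 stroke→J2  (prefer integral on C1)
β3 stroke→R2  (closing 1-jn rule on J2)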